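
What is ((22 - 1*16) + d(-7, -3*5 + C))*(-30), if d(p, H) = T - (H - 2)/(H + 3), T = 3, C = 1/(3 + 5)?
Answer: -4320/19 ≈ -227.37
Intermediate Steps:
C = ⅛ (C = 1/8 = ⅛ ≈ 0.12500)
d(p, H) = 3 - (-2 + H)/(3 + H) (d(p, H) = 3 - (H - 2)/(H + 3) = 3 - (-2 + H)/(3 + H))
((22 - 1*16) + d(-7, -3*5 + C))*(-30) = ((22 - 1*16) + (11 + 2*(-3*5 + ⅛))/(3 + (-3*5 + ⅛)))*(-30) = ((22 - 16) + (11 + 2*(-15 + ⅛))/(3 + (-15 + ⅛)))*(-30) = (6 + (11 + 2*(-119/8))/(3 - 119/8))*(-30) = (6 + (11 - 119/4)/(-95/8))*(-30) = (6 - 8/95*(-75/4))*(-30) = (6 + 30/19)*(-30) = (144/19)*(-30) = -4320/19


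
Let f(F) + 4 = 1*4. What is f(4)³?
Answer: 0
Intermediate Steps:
f(F) = 0 (f(F) = -4 + 1*4 = -4 + 4 = 0)
f(4)³ = 0³ = 0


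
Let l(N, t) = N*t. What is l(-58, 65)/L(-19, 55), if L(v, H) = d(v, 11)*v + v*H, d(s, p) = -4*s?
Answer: 3770/2489 ≈ 1.5147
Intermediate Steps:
L(v, H) = -4*v² + H*v (L(v, H) = (-4*v)*v + v*H = -4*v² + H*v)
l(-58, 65)/L(-19, 55) = (-58*65)/((-19*(55 - 4*(-19)))) = -3770*(-1/(19*(55 + 76))) = -3770/((-19*131)) = -3770/(-2489) = -3770*(-1/2489) = 3770/2489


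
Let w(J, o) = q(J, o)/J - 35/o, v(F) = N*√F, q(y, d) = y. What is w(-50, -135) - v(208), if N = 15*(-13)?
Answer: 34/27 + 780*√13 ≈ 2813.6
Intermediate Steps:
N = -195
v(F) = -195*√F
w(J, o) = 1 - 35/o (w(J, o) = J/J - 35/o = 1 - 35/o)
w(-50, -135) - v(208) = (-35 - 135)/(-135) - (-195)*√208 = -1/135*(-170) - (-195)*4*√13 = 34/27 - (-780)*√13 = 34/27 + 780*√13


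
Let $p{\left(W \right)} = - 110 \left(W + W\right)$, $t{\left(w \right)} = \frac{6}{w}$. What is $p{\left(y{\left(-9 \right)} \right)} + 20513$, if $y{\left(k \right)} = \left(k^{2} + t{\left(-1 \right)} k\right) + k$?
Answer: $-7207$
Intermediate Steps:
$y{\left(k \right)} = k^{2} - 5 k$ ($y{\left(k \right)} = \left(k^{2} + \frac{6}{-1} k\right) + k = \left(k^{2} + 6 \left(-1\right) k\right) + k = \left(k^{2} - 6 k\right) + k = k^{2} - 5 k$)
$p{\left(W \right)} = - 220 W$ ($p{\left(W \right)} = - 110 \cdot 2 W = - 220 W$)
$p{\left(y{\left(-9 \right)} \right)} + 20513 = - 220 \left(- 9 \left(-5 - 9\right)\right) + 20513 = - 220 \left(\left(-9\right) \left(-14\right)\right) + 20513 = \left(-220\right) 126 + 20513 = -27720 + 20513 = -7207$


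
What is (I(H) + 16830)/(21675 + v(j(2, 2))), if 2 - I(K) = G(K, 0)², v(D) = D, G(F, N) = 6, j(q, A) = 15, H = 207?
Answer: 8398/10845 ≈ 0.77437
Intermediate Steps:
I(K) = -34 (I(K) = 2 - 1*6² = 2 - 1*36 = 2 - 36 = -34)
(I(H) + 16830)/(21675 + v(j(2, 2))) = (-34 + 16830)/(21675 + 15) = 16796/21690 = 16796*(1/21690) = 8398/10845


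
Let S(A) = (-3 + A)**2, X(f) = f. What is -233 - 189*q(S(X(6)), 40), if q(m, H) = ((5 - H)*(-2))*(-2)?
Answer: 26227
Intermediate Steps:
q(m, H) = 20 - 4*H (q(m, H) = (-10 + 2*H)*(-2) = 20 - 4*H)
-233 - 189*q(S(X(6)), 40) = -233 - 189*(20 - 4*40) = -233 - 189*(20 - 160) = -233 - 189*(-140) = -233 + 26460 = 26227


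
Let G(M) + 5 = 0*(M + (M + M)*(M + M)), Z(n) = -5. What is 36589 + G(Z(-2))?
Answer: 36584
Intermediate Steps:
G(M) = -5 (G(M) = -5 + 0*(M + (M + M)*(M + M)) = -5 + 0*(M + (2*M)*(2*M)) = -5 + 0*(M + 4*M²) = -5 + 0 = -5)
36589 + G(Z(-2)) = 36589 - 5 = 36584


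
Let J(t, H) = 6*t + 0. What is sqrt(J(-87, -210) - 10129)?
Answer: I*sqrt(10651) ≈ 103.2*I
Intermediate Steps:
J(t, H) = 6*t
sqrt(J(-87, -210) - 10129) = sqrt(6*(-87) - 10129) = sqrt(-522 - 10129) = sqrt(-10651) = I*sqrt(10651)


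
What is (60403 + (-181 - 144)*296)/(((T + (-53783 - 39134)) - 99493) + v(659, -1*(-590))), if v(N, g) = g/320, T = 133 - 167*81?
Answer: 1145504/6585669 ≈ 0.17394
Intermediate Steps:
T = -13394 (T = 133 - 13527 = -13394)
v(N, g) = g/320 (v(N, g) = g*(1/320) = g/320)
(60403 + (-181 - 144)*296)/(((T + (-53783 - 39134)) - 99493) + v(659, -1*(-590))) = (60403 + (-181 - 144)*296)/(((-13394 + (-53783 - 39134)) - 99493) + (-1*(-590))/320) = (60403 - 325*296)/(((-13394 - 92917) - 99493) + (1/320)*590) = (60403 - 96200)/((-106311 - 99493) + 59/32) = -35797/(-205804 + 59/32) = -35797/(-6585669/32) = -35797*(-32/6585669) = 1145504/6585669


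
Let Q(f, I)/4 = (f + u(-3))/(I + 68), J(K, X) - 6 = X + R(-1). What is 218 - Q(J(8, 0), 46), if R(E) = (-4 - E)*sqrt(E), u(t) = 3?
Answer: 4136/19 + 2*I/19 ≈ 217.68 + 0.10526*I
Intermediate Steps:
R(E) = sqrt(E)*(-4 - E)
J(K, X) = 6 + X - 3*I (J(K, X) = 6 + (X + sqrt(-1)*(-4 - 1*(-1))) = 6 + (X + I*(-4 + 1)) = 6 + (X + I*(-3)) = 6 + (X - 3*I) = 6 + X - 3*I)
Q(f, I) = 4*(3 + f)/(68 + I) (Q(f, I) = 4*((f + 3)/(I + 68)) = 4*((3 + f)/(68 + I)) = 4*(3 + f)/(68 + I))
218 - Q(J(8, 0), 46) = 218 - 4*(3 + (6 + 0 - 3*I))/(68 + 46) = 218 - 4*(3 + (6 - 3*I))/114 = 218 - 4*(9 - 3*I)/114 = 218 - (6/19 - 2*I/19) = 218 + (-6/19 + 2*I/19) = 4136/19 + 2*I/19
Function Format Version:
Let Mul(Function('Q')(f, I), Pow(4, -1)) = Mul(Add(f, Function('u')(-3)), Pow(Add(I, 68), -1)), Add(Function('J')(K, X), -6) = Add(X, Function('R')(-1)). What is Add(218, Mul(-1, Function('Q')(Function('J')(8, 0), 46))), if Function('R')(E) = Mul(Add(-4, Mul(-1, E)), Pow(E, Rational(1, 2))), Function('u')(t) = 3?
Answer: Add(Rational(4136, 19), Mul(Rational(2, 19), I)) ≈ Add(217.68, Mul(0.10526, I))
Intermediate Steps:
Function('R')(E) = Mul(Pow(E, Rational(1, 2)), Add(-4, Mul(-1, E)))
Function('J')(K, X) = Add(6, X, Mul(-3, I)) (Function('J')(K, X) = Add(6, Add(X, Mul(Pow(-1, Rational(1, 2)), Add(-4, Mul(-1, -1))))) = Add(6, Add(X, Mul(I, Add(-4, 1)))) = Add(6, Add(X, Mul(I, -3))) = Add(6, Add(X, Mul(-3, I))) = Add(6, X, Mul(-3, I)))
Function('Q')(f, I) = Mul(4, Pow(Add(68, I), -1), Add(3, f)) (Function('Q')(f, I) = Mul(4, Mul(Add(f, 3), Pow(Add(I, 68), -1))) = Mul(4, Mul(Add(3, f), Pow(Add(68, I), -1))) = Mul(4, Mul(Pow(Add(68, I), -1), Add(3, f))) = Mul(4, Pow(Add(68, I), -1), Add(3, f)))
Add(218, Mul(-1, Function('Q')(Function('J')(8, 0), 46))) = Add(218, Mul(-1, Mul(4, Pow(Add(68, 46), -1), Add(3, Add(6, 0, Mul(-3, I)))))) = Add(218, Mul(-1, Mul(4, Pow(114, -1), Add(3, Add(6, Mul(-3, I)))))) = Add(218, Mul(-1, Mul(4, Rational(1, 114), Add(9, Mul(-3, I))))) = Add(218, Mul(-1, Add(Rational(6, 19), Mul(Rational(-2, 19), I)))) = Add(218, Add(Rational(-6, 19), Mul(Rational(2, 19), I))) = Add(Rational(4136, 19), Mul(Rational(2, 19), I))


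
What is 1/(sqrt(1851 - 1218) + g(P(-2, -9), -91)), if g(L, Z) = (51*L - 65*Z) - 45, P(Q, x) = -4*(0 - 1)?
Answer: 6074/36892843 - sqrt(633)/36892843 ≈ 0.00016396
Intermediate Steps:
P(Q, x) = 4 (P(Q, x) = -4*(-1) = 4)
g(L, Z) = -45 - 65*Z + 51*L (g(L, Z) = (-65*Z + 51*L) - 45 = -45 - 65*Z + 51*L)
1/(sqrt(1851 - 1218) + g(P(-2, -9), -91)) = 1/(sqrt(1851 - 1218) + (-45 - 65*(-91) + 51*4)) = 1/(sqrt(633) + (-45 + 5915 + 204)) = 1/(sqrt(633) + 6074) = 1/(6074 + sqrt(633))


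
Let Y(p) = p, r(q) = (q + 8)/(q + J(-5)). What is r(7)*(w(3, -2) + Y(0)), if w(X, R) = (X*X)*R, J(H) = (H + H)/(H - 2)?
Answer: -1890/59 ≈ -32.034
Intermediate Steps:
J(H) = 2*H/(-2 + H) (J(H) = (2*H)/(-2 + H) = 2*H/(-2 + H))
r(q) = (8 + q)/(10/7 + q) (r(q) = (q + 8)/(q + 2*(-5)/(-2 - 5)) = (8 + q)/(q + 2*(-5)/(-7)) = (8 + q)/(q + 2*(-5)*(-1/7)) = (8 + q)/(q + 10/7) = (8 + q)/(10/7 + q))
w(X, R) = R*X**2 (w(X, R) = X**2*R = R*X**2)
r(7)*(w(3, -2) + Y(0)) = (7*(8 + 7)/(10 + 7*7))*(-2*3**2 + 0) = (7*15/(10 + 49))*(-2*9 + 0) = (7*15/59)*(-18 + 0) = (7*(1/59)*15)*(-18) = (105/59)*(-18) = -1890/59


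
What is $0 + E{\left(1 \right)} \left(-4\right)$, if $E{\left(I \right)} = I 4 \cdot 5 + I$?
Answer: $-84$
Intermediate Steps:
$E{\left(I \right)} = 21 I$ ($E{\left(I \right)} = 4 I 5 + I = 20 I + I = 21 I$)
$0 + E{\left(1 \right)} \left(-4\right) = 0 + 21 \cdot 1 \left(-4\right) = 0 + 21 \left(-4\right) = 0 - 84 = -84$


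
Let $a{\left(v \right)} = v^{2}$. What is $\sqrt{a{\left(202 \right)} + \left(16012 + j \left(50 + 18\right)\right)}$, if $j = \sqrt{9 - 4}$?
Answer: $2 \sqrt{14204 + 17 \sqrt{5}} \approx 238.68$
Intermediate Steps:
$j = \sqrt{5} \approx 2.2361$
$\sqrt{a{\left(202 \right)} + \left(16012 + j \left(50 + 18\right)\right)} = \sqrt{202^{2} + \left(16012 + \sqrt{5} \left(50 + 18\right)\right)} = \sqrt{40804 + \left(16012 + \sqrt{5} \cdot 68\right)} = \sqrt{40804 + \left(16012 + 68 \sqrt{5}\right)} = \sqrt{56816 + 68 \sqrt{5}}$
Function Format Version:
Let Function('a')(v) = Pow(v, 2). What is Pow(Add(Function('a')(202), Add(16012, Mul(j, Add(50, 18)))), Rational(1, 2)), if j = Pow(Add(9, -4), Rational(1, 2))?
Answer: Mul(2, Pow(Add(14204, Mul(17, Pow(5, Rational(1, 2)))), Rational(1, 2))) ≈ 238.68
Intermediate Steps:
j = Pow(5, Rational(1, 2)) ≈ 2.2361
Pow(Add(Function('a')(202), Add(16012, Mul(j, Add(50, 18)))), Rational(1, 2)) = Pow(Add(Pow(202, 2), Add(16012, Mul(Pow(5, Rational(1, 2)), Add(50, 18)))), Rational(1, 2)) = Pow(Add(40804, Add(16012, Mul(Pow(5, Rational(1, 2)), 68))), Rational(1, 2)) = Pow(Add(40804, Add(16012, Mul(68, Pow(5, Rational(1, 2))))), Rational(1, 2)) = Pow(Add(56816, Mul(68, Pow(5, Rational(1, 2)))), Rational(1, 2))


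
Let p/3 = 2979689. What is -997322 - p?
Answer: -9936389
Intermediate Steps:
p = 8939067 (p = 3*2979689 = 8939067)
-997322 - p = -997322 - 1*8939067 = -997322 - 8939067 = -9936389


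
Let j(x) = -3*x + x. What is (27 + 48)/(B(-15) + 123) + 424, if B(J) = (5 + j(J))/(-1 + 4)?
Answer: 171521/404 ≈ 424.56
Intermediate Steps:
j(x) = -2*x
B(J) = 5/3 - 2*J/3 (B(J) = (5 - 2*J)/(-1 + 4) = (5 - 2*J)/3 = (5 - 2*J)*(⅓) = 5/3 - 2*J/3)
(27 + 48)/(B(-15) + 123) + 424 = (27 + 48)/((5/3 - ⅔*(-15)) + 123) + 424 = 75/((5/3 + 10) + 123) + 424 = 75/(35/3 + 123) + 424 = 75/(404/3) + 424 = 75*(3/404) + 424 = 225/404 + 424 = 171521/404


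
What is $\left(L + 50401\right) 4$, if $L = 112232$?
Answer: $650532$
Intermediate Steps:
$\left(L + 50401\right) 4 = \left(112232 + 50401\right) 4 = 162633 \cdot 4 = 650532$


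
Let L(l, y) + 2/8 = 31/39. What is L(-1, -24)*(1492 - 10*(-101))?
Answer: 35445/26 ≈ 1363.3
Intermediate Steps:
L(l, y) = 85/156 (L(l, y) = -1/4 + 31/39 = 85/156)
L(-1, -24)*(1492 - 10*(-101)) = 85*(1492 - 10*(-101))/156 = 85*(1492 + 1010)/156 = (85/156)*2502 = 35445/26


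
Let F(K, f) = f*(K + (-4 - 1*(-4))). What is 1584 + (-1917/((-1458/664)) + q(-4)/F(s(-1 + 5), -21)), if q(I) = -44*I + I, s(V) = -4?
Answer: 464767/189 ≈ 2459.1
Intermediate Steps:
F(K, f) = K*f (F(K, f) = f*(K + (-4 + 4)) = f*(K + 0) = f*K = K*f)
q(I) = -43*I
1584 + (-1917/((-1458/664)) + q(-4)/F(s(-1 + 5), -21)) = 1584 + (-1917/((-1458/664)) + (-43*(-4))/((-4*(-21)))) = 1584 + (-1917/((-1458*1/664)) + 172/84) = 1584 + (-1917/(-729/332) + 172*(1/84)) = 1584 + (-1917*(-332/729) + 43/21) = 1584 + (23572/27 + 43/21) = 1584 + 165391/189 = 464767/189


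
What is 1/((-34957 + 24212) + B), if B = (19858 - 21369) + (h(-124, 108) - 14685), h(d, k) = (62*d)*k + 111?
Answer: -1/857134 ≈ -1.1667e-6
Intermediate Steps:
h(d, k) = 111 + 62*d*k (h(d, k) = 62*d*k + 111 = 111 + 62*d*k)
B = -846389 (B = (19858 - 21369) + ((111 + 62*(-124)*108) - 14685) = -1511 + ((111 - 830304) - 14685) = -1511 + (-830193 - 14685) = -1511 - 844878 = -846389)
1/((-34957 + 24212) + B) = 1/((-34957 + 24212) - 846389) = 1/(-10745 - 846389) = 1/(-857134) = -1/857134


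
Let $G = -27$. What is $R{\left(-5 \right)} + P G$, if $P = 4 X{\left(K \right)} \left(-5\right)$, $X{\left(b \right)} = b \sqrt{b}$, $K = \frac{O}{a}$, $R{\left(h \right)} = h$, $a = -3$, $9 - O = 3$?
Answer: $-5 - 1080 i \sqrt{2} \approx -5.0 - 1527.4 i$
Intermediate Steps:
$O = 6$ ($O = 9 - 3 = 6$)
$K = -2$ ($K = \frac{6}{-3} = 6 \left(- \frac{1}{3}\right) = -2$)
$X{\left(b \right)} = b^{\frac{3}{2}}$
$P = 40 i \sqrt{2}$ ($P = 4 \left(-2\right)^{\frac{3}{2}} \left(-5\right) = 4 \left(- 2 i \sqrt{2}\right) \left(-5\right) = - 8 i \sqrt{2} \left(-5\right) = 40 i \sqrt{2} \approx 56.569 i$)
$R{\left(-5 \right)} + P G = -5 + 40 i \sqrt{2} \left(-27\right) = -5 - 1080 i \sqrt{2}$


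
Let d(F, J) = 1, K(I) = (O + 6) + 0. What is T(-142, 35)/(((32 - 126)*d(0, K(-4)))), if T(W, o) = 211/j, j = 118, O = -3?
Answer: -211/11092 ≈ -0.019023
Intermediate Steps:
T(W, o) = 211/118
K(I) = 3 (K(I) = (-3 + 6) + 0 = 3 + 0 = 3)
T(-142, 35)/(((32 - 126)*d(0, K(-4)))) = 211/(118*(((32 - 126)*1))) = 211/(118*((-94*1))) = (211/118)/(-94) = (211/118)*(-1/94) = -211/11092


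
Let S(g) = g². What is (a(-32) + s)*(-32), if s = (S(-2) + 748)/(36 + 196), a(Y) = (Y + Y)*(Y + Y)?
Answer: -3804096/29 ≈ -1.3118e+5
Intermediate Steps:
a(Y) = 4*Y² (a(Y) = (2*Y)*(2*Y) = 4*Y²)
s = 94/29 (s = ((-2)² + 748)/(36 + 196) = (4 + 748)/232 = 752*(1/232) = 94/29 ≈ 3.2414)
(a(-32) + s)*(-32) = (4*(-32)² + 94/29)*(-32) = (4*1024 + 94/29)*(-32) = (4096 + 94/29)*(-32) = (118878/29)*(-32) = -3804096/29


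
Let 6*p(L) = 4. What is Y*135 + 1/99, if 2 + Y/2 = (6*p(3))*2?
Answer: 160381/99 ≈ 1620.0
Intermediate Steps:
p(L) = ⅔ (p(L) = (⅙)*4 = ⅔)
Y = 12 (Y = -4 + 2*((6*(⅔))*2) = -4 + 2*(4*2) = -4 + 2*8 = -4 + 16 = 12)
Y*135 + 1/99 = 12*135 + 1/99 = 1620 + 1/99 = 160381/99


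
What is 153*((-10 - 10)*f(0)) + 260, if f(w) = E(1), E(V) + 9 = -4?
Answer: 40040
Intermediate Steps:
E(V) = -13 (E(V) = -9 - 4 = -13)
f(w) = -13
153*((-10 - 10)*f(0)) + 260 = 153*((-10 - 10)*(-13)) + 260 = 153*(-20*(-13)) + 260 = 153*260 + 260 = 39780 + 260 = 40040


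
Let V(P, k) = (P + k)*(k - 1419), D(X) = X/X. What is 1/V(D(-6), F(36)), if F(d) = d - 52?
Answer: 1/21525 ≈ 4.6458e-5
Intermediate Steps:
D(X) = 1
F(d) = -52 + d
V(P, k) = (-1419 + k)*(P + k) (V(P, k) = (P + k)*(-1419 + k) = (-1419 + k)*(P + k))
1/V(D(-6), F(36)) = 1/((-52 + 36)**2 - 1419*1 - 1419*(-52 + 36) + 1*(-52 + 36)) = 1/((-16)**2 - 1419 - 1419*(-16) + 1*(-16)) = 1/(256 - 1419 + 22704 - 16) = 1/21525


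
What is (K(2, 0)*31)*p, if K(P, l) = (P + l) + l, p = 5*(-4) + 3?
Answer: -1054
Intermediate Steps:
p = -17 (p = -20 + 3 = -17)
K(P, l) = P + 2*l
(K(2, 0)*31)*p = ((2 + 2*0)*31)*(-17) = ((2 + 0)*31)*(-17) = (2*31)*(-17) = 62*(-17) = -1054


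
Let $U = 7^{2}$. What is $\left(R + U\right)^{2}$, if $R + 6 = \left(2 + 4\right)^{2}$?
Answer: $6241$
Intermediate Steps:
$R = 30$ ($R = -6 + \left(2 + 4\right)^{2} = -6 + 6^{2} = -6 + 36 = 30$)
$U = 49$
$\left(R + U\right)^{2} = \left(30 + 49\right)^{2} = 79^{2} = 6241$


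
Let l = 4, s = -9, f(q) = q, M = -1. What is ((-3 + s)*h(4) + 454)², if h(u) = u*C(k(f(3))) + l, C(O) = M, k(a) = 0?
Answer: 206116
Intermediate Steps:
C(O) = -1
h(u) = 4 - u (h(u) = u*(-1) + 4 = -u + 4 = 4 - u)
((-3 + s)*h(4) + 454)² = ((-3 - 9)*(4 - 1*4) + 454)² = (-12*(4 - 4) + 454)² = (-12*0 + 454)² = (0 + 454)² = 454² = 206116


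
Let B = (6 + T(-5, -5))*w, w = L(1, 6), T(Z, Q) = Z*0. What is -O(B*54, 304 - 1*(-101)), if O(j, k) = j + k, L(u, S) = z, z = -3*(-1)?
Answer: -1377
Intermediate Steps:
z = 3
L(u, S) = 3
T(Z, Q) = 0
w = 3
B = 18 (B = (6 + 0)*3 = 6*3 = 18)
-O(B*54, 304 - 1*(-101)) = -(18*54 + (304 - 1*(-101))) = -(972 + (304 + 101)) = -(972 + 405) = -1*1377 = -1377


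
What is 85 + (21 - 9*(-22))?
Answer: 304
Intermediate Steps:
85 + (21 - 9*(-22)) = 85 + (21 + 198) = 85 + 219 = 304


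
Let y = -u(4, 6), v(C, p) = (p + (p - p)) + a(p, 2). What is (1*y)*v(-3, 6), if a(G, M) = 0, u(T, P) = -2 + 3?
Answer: -6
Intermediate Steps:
u(T, P) = 1
v(C, p) = p (v(C, p) = (p + (p - p)) + 0 = (p + 0) + 0 = p + 0 = p)
y = -1 (y = -1*1 = -1)
(1*y)*v(-3, 6) = (1*(-1))*6 = -1*6 = -6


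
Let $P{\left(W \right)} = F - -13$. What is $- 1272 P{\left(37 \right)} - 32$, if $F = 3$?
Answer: $-20384$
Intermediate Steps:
$P{\left(W \right)} = 16$ ($P{\left(W \right)} = 3 - -13 = 3 + 13 = 16$)
$- 1272 P{\left(37 \right)} - 32 = \left(-1272\right) 16 - 32 = -20352 - 32 = -20384$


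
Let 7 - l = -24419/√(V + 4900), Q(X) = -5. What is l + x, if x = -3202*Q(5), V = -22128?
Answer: 16017 - 24419*I*√4307/8614 ≈ 16017.0 - 186.04*I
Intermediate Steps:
l = 7 - 24419*I*√4307/8614 (l = 7 - (-24419)/(√(-22128 + 4900)) = 7 - (-24419)/(√(-17228)) = 7 - (-24419)/(2*I*√4307) = 7 - (-24419)*(-I*√4307/8614) = 7 - 24419*I*√4307/8614 ≈ 7.0 - 186.04*I)
x = 16010 (x = -3202*(-5) = 16010)
l + x = (7 - 24419*I*√4307/8614) + 16010 = 16017 - 24419*I*√4307/8614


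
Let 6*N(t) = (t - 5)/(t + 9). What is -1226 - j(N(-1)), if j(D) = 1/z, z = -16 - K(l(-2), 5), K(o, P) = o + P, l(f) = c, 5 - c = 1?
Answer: -30649/25 ≈ -1226.0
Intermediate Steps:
c = 4 (c = 5 - 1*1 = 5 - 1 = 4)
l(f) = 4
K(o, P) = P + o
N(t) = (-5 + t)/(6*(9 + t)) (N(t) = ((t - 5)/(t + 9))/6 = ((-5 + t)/(9 + t))/6 = (-5 + t)/(6*(9 + t)))
z = -25 (z = -16 - (5 + 4) = -16 - 1*9 = -16 - 9 = -25)
j(D) = -1/25 (j(D) = 1/(-25) = -1/25)
-1226 - j(N(-1)) = -1226 - 1*(-1/25) = -1226 + 1/25 = -30649/25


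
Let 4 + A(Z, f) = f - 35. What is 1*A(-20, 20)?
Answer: -19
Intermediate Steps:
A(Z, f) = -39 + f (A(Z, f) = -4 + (f - 35) = -4 + (-35 + f) = -39 + f)
1*A(-20, 20) = 1*(-39 + 20) = 1*(-19) = -19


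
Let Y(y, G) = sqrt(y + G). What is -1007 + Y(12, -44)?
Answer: -1007 + 4*I*sqrt(2) ≈ -1007.0 + 5.6569*I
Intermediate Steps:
Y(y, G) = sqrt(G + y)
-1007 + Y(12, -44) = -1007 + sqrt(-44 + 12) = -1007 + sqrt(-32) = -1007 + 4*I*sqrt(2)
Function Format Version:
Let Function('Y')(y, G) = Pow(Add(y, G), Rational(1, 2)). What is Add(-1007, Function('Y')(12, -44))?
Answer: Add(-1007, Mul(4, I, Pow(2, Rational(1, 2)))) ≈ Add(-1007.0, Mul(5.6569, I))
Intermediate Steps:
Function('Y')(y, G) = Pow(Add(G, y), Rational(1, 2))
Add(-1007, Function('Y')(12, -44)) = Add(-1007, Pow(Add(-44, 12), Rational(1, 2))) = Add(-1007, Pow(-32, Rational(1, 2))) = Add(-1007, Mul(4, I, Pow(2, Rational(1, 2))))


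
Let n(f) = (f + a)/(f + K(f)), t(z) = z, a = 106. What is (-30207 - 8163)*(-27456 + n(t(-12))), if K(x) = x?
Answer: 2107274005/2 ≈ 1.0536e+9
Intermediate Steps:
n(f) = (106 + f)/(2*f) (n(f) = (f + 106)/(f + f) = (106 + f)/((2*f)) = (106 + f)*(1/(2*f)) = (106 + f)/(2*f))
(-30207 - 8163)*(-27456 + n(t(-12))) = (-30207 - 8163)*(-27456 + (1/2)*(106 - 12)/(-12)) = -38370*(-27456 + (1/2)*(-1/12)*94) = -38370*(-27456 - 47/12) = -38370*(-329519/12) = 2107274005/2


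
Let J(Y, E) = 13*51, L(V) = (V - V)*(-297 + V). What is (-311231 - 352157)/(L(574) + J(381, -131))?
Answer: -663388/663 ≈ -1000.6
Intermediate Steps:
L(V) = 0 (L(V) = 0*(-297 + V) = 0)
J(Y, E) = 663
(-311231 - 352157)/(L(574) + J(381, -131)) = (-311231 - 352157)/(0 + 663) = -663388/663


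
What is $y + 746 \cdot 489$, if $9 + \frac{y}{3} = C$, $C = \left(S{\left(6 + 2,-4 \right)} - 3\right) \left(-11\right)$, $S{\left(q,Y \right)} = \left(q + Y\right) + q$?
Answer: $364470$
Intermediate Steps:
$S{\left(q,Y \right)} = Y + 2 q$ ($S{\left(q,Y \right)} = \left(Y + q\right) + q = Y + 2 q$)
$C = -99$ ($C = \left(\left(-4 + 2 \left(6 + 2\right)\right) - 3\right) \left(-11\right) = \left(\left(-4 + 2 \cdot 8\right) - 3\right) \left(-11\right) = \left(\left(-4 + 16\right) - 3\right) \left(-11\right) = \left(12 - 3\right) \left(-11\right) = 9 \left(-11\right) = -99$)
$y = -324$ ($y = -27 + 3 \left(-99\right) = -27 - 297 = -324$)
$y + 746 \cdot 489 = -324 + 746 \cdot 489 = -324 + 364794 = 364470$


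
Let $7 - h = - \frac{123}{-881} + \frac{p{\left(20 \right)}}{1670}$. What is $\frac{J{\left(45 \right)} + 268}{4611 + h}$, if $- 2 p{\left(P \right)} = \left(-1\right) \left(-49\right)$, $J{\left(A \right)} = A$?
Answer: $\frac{921015020}{13588282069} \approx 0.06778$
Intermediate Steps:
$p{\left(P \right)} = - \frac{49}{2}$ ($p{\left(P \right)} = - \frac{\left(-1\right) \left(-49\right)}{2} = \left(- \frac{1}{2}\right) 49 = - \frac{49}{2}$)
$h = \frac{20230129}{2942540}$ ($h = 7 - \left(- \frac{123}{-881} - \frac{49}{2 \cdot 1670}\right) = 7 - \left(\left(-123\right) \left(- \frac{1}{881}\right) - \frac{49}{3340}\right) = 7 - \left(\frac{123}{881} - \frac{49}{3340}\right) = 7 - \frac{367651}{2942540} = \frac{20230129}{2942540} \approx 6.8751$)
$\frac{J{\left(45 \right)} + 268}{4611 + h} = \frac{45 + 268}{4611 + \frac{20230129}{2942540}} = \frac{313}{\frac{13588282069}{2942540}} = 313 \cdot \frac{2942540}{13588282069} = \frac{921015020}{13588282069}$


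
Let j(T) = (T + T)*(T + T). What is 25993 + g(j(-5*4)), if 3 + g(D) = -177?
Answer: 25813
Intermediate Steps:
j(T) = 4*T² (j(T) = (2*T)*(2*T) = 4*T²)
g(D) = -180 (g(D) = -3 - 177 = -180)
25993 + g(j(-5*4)) = 25993 - 180 = 25813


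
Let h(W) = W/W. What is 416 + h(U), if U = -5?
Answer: 417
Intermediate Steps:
h(W) = 1
416 + h(U) = 416 + 1 = 417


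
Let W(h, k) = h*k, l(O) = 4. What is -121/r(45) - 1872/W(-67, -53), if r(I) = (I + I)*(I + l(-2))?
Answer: -8685191/15659910 ≈ -0.55461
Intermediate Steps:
r(I) = 2*I*(4 + I) (r(I) = (I + I)*(I + 4) = (2*I)*(4 + I) = 2*I*(4 + I))
-121/r(45) - 1872/W(-67, -53) = -121*1/(90*(4 + 45)) - 1872/((-67*(-53))) = -121/(2*45*49) - 1872/3551 = -121/4410 - 1872*1/3551 = -121*1/4410 - 1872/3551 = -121/4410 - 1872/3551 = -8685191/15659910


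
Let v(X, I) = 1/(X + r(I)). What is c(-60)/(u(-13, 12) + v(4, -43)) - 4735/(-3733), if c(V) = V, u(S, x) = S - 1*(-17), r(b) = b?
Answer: -1600259/115723 ≈ -13.828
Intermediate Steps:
u(S, x) = 17 + S (u(S, x) = S + 17 = 17 + S)
v(X, I) = 1/(I + X) (v(X, I) = 1/(X + I) = 1/(I + X))
c(-60)/(u(-13, 12) + v(4, -43)) - 4735/(-3733) = -60/((17 - 13) + 1/(-43 + 4)) - 4735/(-3733) = -60/(4 + 1/(-39)) - 4735*(-1/3733) = -60/(4 - 1/39) + 4735/3733 = -60/155/39 + 4735/3733 = -60*39/155 + 4735/3733 = -468/31 + 4735/3733 = -1600259/115723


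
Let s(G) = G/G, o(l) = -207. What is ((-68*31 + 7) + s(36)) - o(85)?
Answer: -1893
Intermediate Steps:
s(G) = 1
((-68*31 + 7) + s(36)) - o(85) = ((-68*31 + 7) + 1) - 1*(-207) = ((-2108 + 7) + 1) + 207 = (-2101 + 1) + 207 = -2100 + 207 = -1893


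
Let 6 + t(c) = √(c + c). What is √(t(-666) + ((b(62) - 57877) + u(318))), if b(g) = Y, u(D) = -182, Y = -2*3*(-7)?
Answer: √(-58023 + 6*I*√37) ≈ 0.0758 + 240.88*I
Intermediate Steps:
Y = 42 (Y = -6*(-7) = 42)
b(g) = 42
t(c) = -6 + √2*√c (t(c) = -6 + √(c + c) = -6 + √(2*c) = -6 + √2*√c)
√(t(-666) + ((b(62) - 57877) + u(318))) = √((-6 + √2*√(-666)) + ((42 - 57877) - 182)) = √((-6 + √2*(3*I*√74)) + (-57835 - 182)) = √((-6 + 6*I*√37) - 58017) = √(-58023 + 6*I*√37)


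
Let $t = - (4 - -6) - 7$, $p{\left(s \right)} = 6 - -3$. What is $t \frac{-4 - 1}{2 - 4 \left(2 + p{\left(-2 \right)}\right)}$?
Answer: $- \frac{85}{42} \approx -2.0238$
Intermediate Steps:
$p{\left(s \right)} = 9$ ($p{\left(s \right)} = 6 + 3 = 9$)
$t = -17$ ($t = - (4 + 6) - 7 = \left(-1\right) 10 - 7 = -10 - 7 = -17$)
$t \frac{-4 - 1}{2 - 4 \left(2 + p{\left(-2 \right)}\right)} = - 17 \frac{-4 - 1}{2 - 4 \left(2 + 9\right)} = - 17 \left(- \frac{5}{2 - 44}\right) = - 17 \left(- \frac{5}{-42}\right) = - 17 \left(\left(-5\right) \left(- \frac{1}{42}\right)\right) = \left(-17\right) \frac{5}{42} = - \frac{85}{42}$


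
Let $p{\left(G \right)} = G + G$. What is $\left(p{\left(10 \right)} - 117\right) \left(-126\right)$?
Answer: $12222$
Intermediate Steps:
$p{\left(G \right)} = 2 G$
$\left(p{\left(10 \right)} - 117\right) \left(-126\right) = \left(2 \cdot 10 - 117\right) \left(-126\right) = \left(20 - 117\right) \left(-126\right) = \left(-97\right) \left(-126\right) = 12222$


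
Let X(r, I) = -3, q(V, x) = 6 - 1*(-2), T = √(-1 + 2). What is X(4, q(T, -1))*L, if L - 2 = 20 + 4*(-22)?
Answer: 198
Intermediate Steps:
T = 1 (T = √1 = 1)
q(V, x) = 8 (q(V, x) = 6 + 2 = 8)
L = -66 (L = 2 + (20 + 4*(-22)) = 2 + (20 - 88) = 2 - 68 = -66)
X(4, q(T, -1))*L = -3*(-66) = 198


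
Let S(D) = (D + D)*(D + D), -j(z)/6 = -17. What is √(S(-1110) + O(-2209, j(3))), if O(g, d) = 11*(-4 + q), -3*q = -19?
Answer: √44355831/3 ≈ 2220.0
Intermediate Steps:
q = 19/3 (q = -⅓*(-19) = 19/3 ≈ 6.3333)
j(z) = 102 (j(z) = -6*(-17) = 102)
S(D) = 4*D² (S(D) = (2*D)*(2*D) = 4*D²)
O(g, d) = 77/3 (O(g, d) = 11*(-4 + 19/3) = 11*(7/3) = 77/3)
√(S(-1110) + O(-2209, j(3))) = √(4*(-1110)² + 77/3) = √(4*1232100 + 77/3) = √(4928400 + 77/3) = √(14785277/3) = √44355831/3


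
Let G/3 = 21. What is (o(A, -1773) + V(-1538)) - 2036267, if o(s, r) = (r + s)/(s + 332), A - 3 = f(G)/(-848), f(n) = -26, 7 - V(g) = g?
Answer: -289039114733/142053 ≈ -2.0347e+6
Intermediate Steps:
G = 63 (G = 3*21 = 63)
V(g) = 7 - g
A = 1285/424 (A = 3 - 26/(-848) = 3 - 26*(-1/848) = 3 + 13/424 = 1285/424 ≈ 3.0307)
o(s, r) = (r + s)/(332 + s)
(o(A, -1773) + V(-1538)) - 2036267 = ((-1773 + 1285/424)/(332 + 1285/424) + (7 - 1*(-1538))) - 2036267 = (-750467/424/(142053/424) + (7 + 1538)) - 2036267 = ((424/142053)*(-750467/424) + 1545) - 2036267 = (-750467/142053 + 1545) - 2036267 = 218721418/142053 - 2036267 = -289039114733/142053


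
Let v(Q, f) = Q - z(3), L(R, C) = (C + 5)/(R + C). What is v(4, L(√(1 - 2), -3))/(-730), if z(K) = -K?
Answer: -7/730 ≈ -0.0095890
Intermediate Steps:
L(R, C) = (5 + C)/(C + R)
v(Q, f) = 3 + Q (v(Q, f) = Q - (-1)*3 = Q - 1*(-3) = Q + 3 = 3 + Q)
v(4, L(√(1 - 2), -3))/(-730) = (3 + 4)/(-730) = 7*(-1/730) = -7/730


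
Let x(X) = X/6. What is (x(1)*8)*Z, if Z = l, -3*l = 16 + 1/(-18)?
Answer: -574/81 ≈ -7.0864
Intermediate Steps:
x(X) = X/6 (x(X) = X*(1/6) = X/6)
l = -287/54 (l = -(16 + 1/(-18))/3 = -(16 - 1/18)/3 = -1/3*287/18 = -287/54 ≈ -5.3148)
Z = -287/54 ≈ -5.3148
(x(1)*8)*Z = (((1/6)*1)*8)*(-287/54) = ((1/6)*8)*(-287/54) = (4/3)*(-287/54) = -574/81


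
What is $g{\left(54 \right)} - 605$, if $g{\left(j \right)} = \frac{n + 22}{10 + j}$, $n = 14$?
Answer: $- \frac{9671}{16} \approx -604.44$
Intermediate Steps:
$g{\left(j \right)} = \frac{36}{10 + j}$ ($g{\left(j \right)} = \frac{14 + 22}{10 + j} = \frac{36}{10 + j}$)
$g{\left(54 \right)} - 605 = \frac{36}{10 + 54} - 605 = \frac{36}{64} - 605 = 36 \cdot \frac{1}{64} - 605 = \frac{9}{16} - 605 = - \frac{9671}{16}$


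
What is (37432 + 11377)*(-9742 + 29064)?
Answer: 943087498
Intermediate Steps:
(37432 + 11377)*(-9742 + 29064) = 48809*19322 = 943087498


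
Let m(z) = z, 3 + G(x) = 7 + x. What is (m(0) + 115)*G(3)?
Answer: 805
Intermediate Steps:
G(x) = 4 + x (G(x) = -3 + (7 + x) = 4 + x)
(m(0) + 115)*G(3) = (0 + 115)*(4 + 3) = 115*7 = 805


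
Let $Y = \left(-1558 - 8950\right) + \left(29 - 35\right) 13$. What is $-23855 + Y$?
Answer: $-34441$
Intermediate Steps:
$Y = -10586$ ($Y = -10508 - 78 = -10586$)
$-23855 + Y = -23855 - 10586 = -34441$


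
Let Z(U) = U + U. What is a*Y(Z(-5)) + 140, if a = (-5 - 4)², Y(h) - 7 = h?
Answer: -103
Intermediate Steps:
Z(U) = 2*U
Y(h) = 7 + h
a = 81 (a = (-9)² = 81)
a*Y(Z(-5)) + 140 = 81*(7 + 2*(-5)) + 140 = 81*(7 - 10) + 140 = 81*(-3) + 140 = -243 + 140 = -103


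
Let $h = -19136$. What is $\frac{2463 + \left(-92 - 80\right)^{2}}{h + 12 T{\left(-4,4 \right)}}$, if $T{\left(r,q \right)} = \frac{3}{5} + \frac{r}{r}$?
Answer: $- \frac{160235}{95584} \approx -1.6764$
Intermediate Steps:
$T{\left(r,q \right)} = \frac{8}{5}$ ($T{\left(r,q \right)} = 3 \cdot \frac{1}{5} + 1 = \frac{3}{5} + 1 = \frac{8}{5}$)
$\frac{2463 + \left(-92 - 80\right)^{2}}{h + 12 T{\left(-4,4 \right)}} = \frac{2463 + \left(-92 - 80\right)^{2}}{-19136 + 12 \cdot \frac{8}{5}} = \frac{2463 + \left(-92 - 80\right)^{2}}{-19136 + \frac{96}{5}} = \frac{2463 + \left(-172\right)^{2}}{- \frac{95584}{5}} = \left(2463 + 29584\right) \left(- \frac{5}{95584}\right) = 32047 \left(- \frac{5}{95584}\right) = - \frac{160235}{95584}$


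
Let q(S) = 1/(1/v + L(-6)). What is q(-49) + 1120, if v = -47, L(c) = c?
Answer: 316913/283 ≈ 1119.8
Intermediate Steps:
q(S) = -47/283 (q(S) = 1/(1/(-47) - 6) = 1/(-1/47 - 6) = 1/(-283/47) = -47/283)
q(-49) + 1120 = -47/283 + 1120 = 316913/283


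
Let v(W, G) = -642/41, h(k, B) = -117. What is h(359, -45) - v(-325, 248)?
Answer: -4155/41 ≈ -101.34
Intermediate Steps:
v(W, G) = -642/41 (v(W, G) = -642*1/41 = -642/41)
h(359, -45) - v(-325, 248) = -117 - 1*(-642/41) = -117 + 642/41 = -4155/41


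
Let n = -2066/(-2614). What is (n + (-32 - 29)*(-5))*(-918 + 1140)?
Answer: 88726296/1307 ≈ 67886.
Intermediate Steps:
n = 1033/1307 (n = -2066*(-1/2614) = 1033/1307 ≈ 0.79036)
(n + (-32 - 29)*(-5))*(-918 + 1140) = (1033/1307 + (-32 - 29)*(-5))*(-918 + 1140) = (1033/1307 - 61*(-5))*222 = (1033/1307 + 305)*222 = (399668/1307)*222 = 88726296/1307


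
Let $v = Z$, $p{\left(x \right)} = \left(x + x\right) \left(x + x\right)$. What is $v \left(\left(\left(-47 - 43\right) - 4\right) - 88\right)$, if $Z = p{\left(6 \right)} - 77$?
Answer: $-12194$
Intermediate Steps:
$p{\left(x \right)} = 4 x^{2}$ ($p{\left(x \right)} = 2 x 2 x = 4 x^{2}$)
$Z = 67$ ($Z = 4 \cdot 6^{2} - 77 = 4 \cdot 36 - 77 = 144 - 77 = 67$)
$v = 67$
$v \left(\left(\left(-47 - 43\right) - 4\right) - 88\right) = 67 \left(\left(\left(-47 - 43\right) - 4\right) - 88\right) = 67 \left(\left(-90 - 4\right) - 88\right) = 67 \left(-94 - 88\right) = 67 \left(-182\right) = -12194$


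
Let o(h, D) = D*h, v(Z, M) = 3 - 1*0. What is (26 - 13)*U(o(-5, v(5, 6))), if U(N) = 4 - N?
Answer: 247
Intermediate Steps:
v(Z, M) = 3 (v(Z, M) = 3 + 0 = 3)
(26 - 13)*U(o(-5, v(5, 6))) = (26 - 13)*(4 - 3*(-5)) = 13*(4 - 1*(-15)) = 13*(4 + 15) = 13*19 = 247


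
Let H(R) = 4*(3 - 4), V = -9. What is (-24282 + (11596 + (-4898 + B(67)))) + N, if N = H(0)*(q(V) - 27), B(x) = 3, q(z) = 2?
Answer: -17481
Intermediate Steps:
H(R) = -4 (H(R) = 4*(-1) = -4)
N = 100 (N = -4*(2 - 27) = -4*(-25) = 100)
(-24282 + (11596 + (-4898 + B(67)))) + N = (-24282 + (11596 + (-4898 + 3))) + 100 = (-24282 + (11596 - 4895)) + 100 = (-24282 + 6701) + 100 = -17581 + 100 = -17481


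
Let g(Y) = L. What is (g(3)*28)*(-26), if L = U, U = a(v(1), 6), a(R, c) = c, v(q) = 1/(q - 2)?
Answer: -4368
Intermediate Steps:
v(q) = 1/(-2 + q)
U = 6
L = 6
g(Y) = 6
(g(3)*28)*(-26) = (6*28)*(-26) = 168*(-26) = -4368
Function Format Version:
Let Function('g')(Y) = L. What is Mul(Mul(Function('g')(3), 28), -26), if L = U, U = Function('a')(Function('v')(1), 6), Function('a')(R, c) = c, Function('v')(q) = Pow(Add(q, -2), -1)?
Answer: -4368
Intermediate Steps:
Function('v')(q) = Pow(Add(-2, q), -1)
U = 6
L = 6
Function('g')(Y) = 6
Mul(Mul(Function('g')(3), 28), -26) = Mul(Mul(6, 28), -26) = Mul(168, -26) = -4368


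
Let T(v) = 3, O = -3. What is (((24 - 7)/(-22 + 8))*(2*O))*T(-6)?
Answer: 153/7 ≈ 21.857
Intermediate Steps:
(((24 - 7)/(-22 + 8))*(2*O))*T(-6) = (((24 - 7)/(-22 + 8))*(2*(-3)))*3 = ((17/(-14))*(-6))*3 = ((17*(-1/14))*(-6))*3 = -17/14*(-6)*3 = (51/7)*3 = 153/7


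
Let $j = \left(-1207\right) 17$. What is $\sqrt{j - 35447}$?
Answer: $i \sqrt{55966} \approx 236.57 i$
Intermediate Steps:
$j = -20519$
$\sqrt{j - 35447} = \sqrt{-20519 - 35447} = \sqrt{-55966} = i \sqrt{55966}$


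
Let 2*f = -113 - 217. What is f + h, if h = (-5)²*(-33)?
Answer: -990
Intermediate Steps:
f = -165 (f = (-113 - 217)/2 = (½)*(-330) = -165)
h = -825 (h = 25*(-33) = -825)
f + h = -165 - 825 = -990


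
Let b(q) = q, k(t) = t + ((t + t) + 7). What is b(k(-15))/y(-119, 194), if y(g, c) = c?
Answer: -19/97 ≈ -0.19588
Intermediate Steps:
k(t) = 7 + 3*t (k(t) = t + (2*t + 7) = t + (7 + 2*t) = 7 + 3*t)
b(k(-15))/y(-119, 194) = (7 + 3*(-15))/194 = (7 - 45)*(1/194) = -38*1/194 = -19/97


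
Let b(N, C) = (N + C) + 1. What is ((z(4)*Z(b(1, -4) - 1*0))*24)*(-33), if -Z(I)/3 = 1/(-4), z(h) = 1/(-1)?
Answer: 594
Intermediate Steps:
z(h) = -1
b(N, C) = 1 + C + N (b(N, C) = (C + N) + 1 = 1 + C + N)
Z(I) = ¾ (Z(I) = -3/(-4) = -3*(-¼) = ¾)
((z(4)*Z(b(1, -4) - 1*0))*24)*(-33) = (-1*¾*24)*(-33) = -¾*24*(-33) = -18*(-33) = 594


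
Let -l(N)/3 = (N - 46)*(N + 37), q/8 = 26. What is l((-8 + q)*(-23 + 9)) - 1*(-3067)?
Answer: -23587427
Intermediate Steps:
q = 208 (q = 8*26 = 208)
l(N) = -3*(-46 + N)*(37 + N) (l(N) = -3*(N - 46)*(N + 37) = -3*(-46 + N)*(37 + N))
l((-8 + q)*(-23 + 9)) - 1*(-3067) = (5106 - 3*(-23 + 9)²*(-8 + 208)² + 27*((-8 + 208)*(-23 + 9))) - 1*(-3067) = (5106 - 3*(200*(-14))² + 27*(200*(-14))) + 3067 = (5106 - 3*(-2800)² + 27*(-2800)) + 3067 = (5106 - 3*7840000 - 75600) + 3067 = (5106 - 23520000 - 75600) + 3067 = -23590494 + 3067 = -23587427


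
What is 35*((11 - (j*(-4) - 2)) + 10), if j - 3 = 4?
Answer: 1785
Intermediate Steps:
j = 7 (j = 3 + 4 = 7)
35*((11 - (j*(-4) - 2)) + 10) = 35*((11 - (7*(-4) - 2)) + 10) = 35*((11 - (-28 - 2)) + 10) = 35*((11 - 1*(-30)) + 10) = 35*((11 + 30) + 10) = 35*(41 + 10) = 35*51 = 1785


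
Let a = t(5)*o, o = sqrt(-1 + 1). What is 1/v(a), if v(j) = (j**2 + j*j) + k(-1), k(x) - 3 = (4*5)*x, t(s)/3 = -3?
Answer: -1/17 ≈ -0.058824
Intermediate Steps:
t(s) = -9 (t(s) = 3*(-3) = -9)
k(x) = 3 + 20*x (k(x) = 3 + (4*5)*x = 3 + 20*x)
o = 0 (o = sqrt(0) = 0)
a = 0 (a = -9*0 = 0)
v(j) = -17 + 2*j**2 (v(j) = (j**2 + j*j) + (3 + 20*(-1)) = (j**2 + j**2) + (3 - 20) = 2*j**2 - 17 = -17 + 2*j**2)
1/v(a) = 1/(-17 + 2*0**2) = 1/(-17 + 2*0) = 1/(-17 + 0) = 1/(-17) = -1/17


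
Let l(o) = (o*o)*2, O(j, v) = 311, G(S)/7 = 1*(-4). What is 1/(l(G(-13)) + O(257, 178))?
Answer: 1/1879 ≈ 0.00053220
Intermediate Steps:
G(S) = -28 (G(S) = 7*(1*(-4)) = 7*(-4) = -28)
l(o) = 2*o**2 (l(o) = o**2*2 = 2*o**2)
1/(l(G(-13)) + O(257, 178)) = 1/(2*(-28)**2 + 311) = 1/(2*784 + 311) = 1/(1568 + 311) = 1/1879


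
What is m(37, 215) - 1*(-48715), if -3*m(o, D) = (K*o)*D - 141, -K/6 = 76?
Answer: 1257922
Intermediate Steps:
K = -456 (K = -6*76 = -456)
m(o, D) = 47 + 152*D*o (m(o, D) = -((-456*o)*D - 141)/3 = -(-456*D*o - 141)/3 = -(-141 - 456*D*o)/3 = 47 + 152*D*o)
m(37, 215) - 1*(-48715) = (47 + 152*215*37) - 1*(-48715) = (47 + 1209160) + 48715 = 1209207 + 48715 = 1257922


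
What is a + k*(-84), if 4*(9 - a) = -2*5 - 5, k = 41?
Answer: -13725/4 ≈ -3431.3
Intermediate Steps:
a = 51/4 (a = 9 - (-2*5 - 5)/4 = 9 - (-10 - 5)/4 = 9 - 1/4*(-15) = 9 + 15/4 = 51/4 ≈ 12.750)
a + k*(-84) = 51/4 + 41*(-84) = 51/4 - 3444 = -13725/4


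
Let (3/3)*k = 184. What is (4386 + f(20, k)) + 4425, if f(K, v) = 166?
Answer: 8977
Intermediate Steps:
k = 184
(4386 + f(20, k)) + 4425 = (4386 + 166) + 4425 = 4552 + 4425 = 8977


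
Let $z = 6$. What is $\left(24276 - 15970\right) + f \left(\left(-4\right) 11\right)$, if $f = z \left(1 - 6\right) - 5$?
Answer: $9846$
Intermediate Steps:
$f = -35$ ($f = 6 \left(1 - 6\right) - 5 = 6 \left(-5\right) - 5 = -30 - 5 = -35$)
$\left(24276 - 15970\right) + f \left(\left(-4\right) 11\right) = \left(24276 - 15970\right) - 35 \left(\left(-4\right) 11\right) = \left(24276 - 15970\right) - -1540 = 8306 + 1540 = 9846$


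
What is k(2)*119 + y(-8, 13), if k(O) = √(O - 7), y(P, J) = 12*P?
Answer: -96 + 119*I*√5 ≈ -96.0 + 266.09*I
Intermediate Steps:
k(O) = √(-7 + O)
k(2)*119 + y(-8, 13) = √(-7 + 2)*119 + 12*(-8) = √(-5)*119 - 96 = (I*√5)*119 - 96 = 119*I*√5 - 96 = -96 + 119*I*√5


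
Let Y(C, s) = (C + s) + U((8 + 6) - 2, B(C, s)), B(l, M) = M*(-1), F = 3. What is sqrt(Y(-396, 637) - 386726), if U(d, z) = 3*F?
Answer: 2*I*sqrt(96619) ≈ 621.67*I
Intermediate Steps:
B(l, M) = -M
U(d, z) = 9 (U(d, z) = 3*3 = 9)
Y(C, s) = 9 + C + s (Y(C, s) = (C + s) + 9 = 9 + C + s)
sqrt(Y(-396, 637) - 386726) = sqrt((9 - 396 + 637) - 386726) = sqrt(250 - 386726) = sqrt(-386476) = 2*I*sqrt(96619)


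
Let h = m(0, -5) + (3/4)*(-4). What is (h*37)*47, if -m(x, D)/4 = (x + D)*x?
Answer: -5217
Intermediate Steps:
m(x, D) = -4*x*(D + x) (m(x, D) = -4*(x + D)*x = -4*(D + x)*x = -4*x*(D + x))
h = -3 (h = -4*0*(-5 + 0) + (3/4)*(-4) = -4*0*(-5) + (3*(¼))*(-4) = 0 + (¾)*(-4) = 0 - 3 = -3)
(h*37)*47 = -3*37*47 = -111*47 = -5217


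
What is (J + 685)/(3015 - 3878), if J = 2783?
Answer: -3468/863 ≈ -4.0185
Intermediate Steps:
(J + 685)/(3015 - 3878) = (2783 + 685)/(3015 - 3878) = 3468/(-863) = 3468*(-1/863) = -3468/863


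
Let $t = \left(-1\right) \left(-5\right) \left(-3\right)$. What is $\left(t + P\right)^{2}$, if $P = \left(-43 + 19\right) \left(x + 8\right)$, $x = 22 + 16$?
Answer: $1252161$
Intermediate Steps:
$x = 38$
$P = -1104$ ($P = \left(-43 + 19\right) \left(38 + 8\right) = \left(-24\right) 46 = -1104$)
$t = -15$ ($t = 5 \left(-3\right) = -15$)
$\left(t + P\right)^{2} = \left(-15 - 1104\right)^{2} = \left(-1119\right)^{2} = 1252161$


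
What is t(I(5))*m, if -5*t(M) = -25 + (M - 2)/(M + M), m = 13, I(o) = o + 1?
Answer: 962/15 ≈ 64.133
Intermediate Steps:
I(o) = 1 + o
t(M) = 5 - (-2 + M)/(10*M) (t(M) = -(-25 + (M - 2)/(M + M))/5 = -(-25 + (-2 + M)/((2*M)))/5 = -(-25 + (-2 + M)*(1/(2*M)))/5 = -(-25 + (-2 + M)/(2*M))/5 = 5 - (-2 + M)/(10*M))
t(I(5))*m = ((2 + 49*(1 + 5))/(10*(1 + 5)))*13 = ((⅒)*(2 + 49*6)/6)*13 = ((⅒)*(⅙)*(2 + 294))*13 = ((⅒)*(⅙)*296)*13 = (74/15)*13 = 962/15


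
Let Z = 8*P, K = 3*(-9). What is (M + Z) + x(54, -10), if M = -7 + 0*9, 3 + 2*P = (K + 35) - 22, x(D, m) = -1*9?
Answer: -84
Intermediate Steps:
K = -27
x(D, m) = -9
P = -17/2 (P = -3/2 + ((-27 + 35) - 22)/2 = -3/2 + (8 - 22)/2 = -3/2 + (1/2)*(-14) = -3/2 - 7 = -17/2 ≈ -8.5000)
M = -7 (M = -7 + 0 = -7)
Z = -68 (Z = 8*(-17/2) = -68)
(M + Z) + x(54, -10) = (-7 - 68) - 9 = -75 - 9 = -84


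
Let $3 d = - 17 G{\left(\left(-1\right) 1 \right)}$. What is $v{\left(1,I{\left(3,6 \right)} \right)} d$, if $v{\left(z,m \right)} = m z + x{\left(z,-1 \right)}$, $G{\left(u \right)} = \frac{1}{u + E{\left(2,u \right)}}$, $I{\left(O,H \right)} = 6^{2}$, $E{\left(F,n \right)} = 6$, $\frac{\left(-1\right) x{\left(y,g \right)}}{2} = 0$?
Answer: $- \frac{204}{5} \approx -40.8$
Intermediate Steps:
$x{\left(y,g \right)} = 0$ ($x{\left(y,g \right)} = \left(-2\right) 0 = 0$)
$I{\left(O,H \right)} = 36$
$G{\left(u \right)} = \frac{1}{6 + u}$ ($G{\left(u \right)} = \frac{1}{u + 6} = \frac{1}{6 + u}$)
$v{\left(z,m \right)} = m z$ ($v{\left(z,m \right)} = m z + 0 = m z$)
$d = - \frac{17}{15}$ ($d = \frac{\left(-17\right) \frac{1}{6 - 1}}{3} = \frac{\left(-17\right) \frac{1}{5}}{3} = \frac{1}{3} \left(- \frac{17}{5}\right) = - \frac{17}{15} \approx -1.1333$)
$v{\left(1,I{\left(3,6 \right)} \right)} d = 36 \cdot 1 \left(- \frac{17}{15}\right) = 36 \left(- \frac{17}{15}\right) = - \frac{204}{5}$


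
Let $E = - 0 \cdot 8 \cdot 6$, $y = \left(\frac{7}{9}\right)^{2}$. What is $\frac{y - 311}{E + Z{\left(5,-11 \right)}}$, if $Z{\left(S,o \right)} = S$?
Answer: $- \frac{25142}{405} \approx -62.079$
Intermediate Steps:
$y = \frac{49}{81}$ ($y = \left(7 \cdot \frac{1}{9}\right)^{2} = \left(\frac{7}{9}\right)^{2} = \frac{49}{81} \approx 0.60494$)
$E = 0$ ($E = - 0 \cdot 6 = \left(-1\right) 0 = 0$)
$\frac{y - 311}{E + Z{\left(5,-11 \right)}} = \frac{\frac{49}{81} - 311}{0 + 5} = - \frac{25142}{81 \cdot 5} = \left(- \frac{25142}{81}\right) \frac{1}{5} = - \frac{25142}{405}$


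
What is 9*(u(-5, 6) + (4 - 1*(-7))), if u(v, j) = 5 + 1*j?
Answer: 198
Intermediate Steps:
u(v, j) = 5 + j
9*(u(-5, 6) + (4 - 1*(-7))) = 9*((5 + 6) + (4 - 1*(-7))) = 9*(11 + (4 + 7)) = 9*(11 + 11) = 9*22 = 198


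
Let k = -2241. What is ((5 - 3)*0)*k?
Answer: 0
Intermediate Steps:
((5 - 3)*0)*k = ((5 - 3)*0)*(-2241) = (2*0)*(-2241) = 0*(-2241) = 0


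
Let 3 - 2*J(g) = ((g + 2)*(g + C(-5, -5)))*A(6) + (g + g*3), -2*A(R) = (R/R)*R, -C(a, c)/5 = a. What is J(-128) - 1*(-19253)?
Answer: 77955/2 ≈ 38978.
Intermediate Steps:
C(a, c) = -5*a
A(R) = -R/2 (A(R) = -R/R*R/2 = -R/2)
J(g) = 3/2 - 2*g + 3*(2 + g)*(25 + g)/2 (J(g) = 3/2 - (((g + 2)*(g - 5*(-5)))*(-½*6) + (g + g*3))/2 = 3/2 - (((2 + g)*(g + 25))*(-3) + (g + 3*g))/2 = 3/2 - (((2 + g)*(25 + g))*(-3) + 4*g)/2 = 3/2 - (-3*(2 + g)*(25 + g) + 4*g)/2 = 3/2 - (4*g - 3*(2 + g)*(25 + g))/2 = 3/2 + (-2*g + 3*(2 + g)*(25 + g)/2) = 3/2 - 2*g + 3*(2 + g)*(25 + g)/2)
J(-128) - 1*(-19253) = (153/2 + (3/2)*(-128)² + (77/2)*(-128)) - 1*(-19253) = (153/2 + (3/2)*16384 - 4928) + 19253 = (153/2 + 24576 - 4928) + 19253 = 39449/2 + 19253 = 77955/2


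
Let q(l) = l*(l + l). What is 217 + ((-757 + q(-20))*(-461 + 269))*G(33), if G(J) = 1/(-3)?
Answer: 2969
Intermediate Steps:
q(l) = 2*l**2 (q(l) = l*(2*l) = 2*l**2)
G(J) = -1/3
217 + ((-757 + q(-20))*(-461 + 269))*G(33) = 217 + ((-757 + 2*(-20)**2)*(-461 + 269))*(-1/3) = 217 + ((-757 + 2*400)*(-192))*(-1/3) = 217 + ((-757 + 800)*(-192))*(-1/3) = 217 + (43*(-192))*(-1/3) = 217 - 8256*(-1/3) = 217 + 2752 = 2969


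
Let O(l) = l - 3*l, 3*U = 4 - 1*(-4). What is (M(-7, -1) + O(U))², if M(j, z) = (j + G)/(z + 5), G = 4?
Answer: 5329/144 ≈ 37.007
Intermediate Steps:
M(j, z) = (4 + j)/(5 + z) (M(j, z) = (j + 4)/(z + 5) = (4 + j)/(5 + z))
U = 8/3 (U = (4 - 1*(-4))/3 = (4 + 4)/3 = (⅓)*8 = 8/3 ≈ 2.6667)
O(l) = -2*l
(M(-7, -1) + O(U))² = ((4 - 7)/(5 - 1) - 2*8/3)² = (-3/4 - 16/3)² = ((¼)*(-3) - 16/3)² = (-¾ - 16/3)² = (-73/12)² = 5329/144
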